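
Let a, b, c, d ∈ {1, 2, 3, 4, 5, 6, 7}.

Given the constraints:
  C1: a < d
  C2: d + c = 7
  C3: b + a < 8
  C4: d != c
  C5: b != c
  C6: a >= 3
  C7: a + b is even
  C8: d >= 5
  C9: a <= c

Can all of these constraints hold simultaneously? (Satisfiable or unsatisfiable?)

From constraint 8: d ≥ 5. From constraints 6 and 9: c ≥ a ≥ 3. Hence d + c ≥ 8. But constraint 2 requires d + c = 7, and 7 < 8. Contradiction.

Unsatisfiable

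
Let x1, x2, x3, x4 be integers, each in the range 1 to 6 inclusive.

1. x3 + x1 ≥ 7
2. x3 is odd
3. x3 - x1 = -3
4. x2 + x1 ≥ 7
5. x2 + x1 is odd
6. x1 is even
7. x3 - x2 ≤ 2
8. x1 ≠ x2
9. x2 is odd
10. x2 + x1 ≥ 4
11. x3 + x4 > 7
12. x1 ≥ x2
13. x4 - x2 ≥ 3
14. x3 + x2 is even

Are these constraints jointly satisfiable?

Take x1 = 6, x2 = 1, x3 = 3, x4 = 5. Then constraint 1: x3 + x1 = 9; constraint 3: x3 - x1 = -3, and every other listed constraint is also met.

Satisfiable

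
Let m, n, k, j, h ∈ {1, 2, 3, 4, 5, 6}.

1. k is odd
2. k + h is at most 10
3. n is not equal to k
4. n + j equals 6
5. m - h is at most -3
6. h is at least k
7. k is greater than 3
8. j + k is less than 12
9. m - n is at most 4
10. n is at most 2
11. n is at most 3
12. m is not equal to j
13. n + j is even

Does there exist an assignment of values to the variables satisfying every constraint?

Try m = 2, n = 1, k = 5, j = 5, h = 5.
Check constraint 2: k + h = 10; constraint 4: n + j = 6; constraint 5: m - h = -3. The remaining constraints are straightforward to verify.

Satisfiable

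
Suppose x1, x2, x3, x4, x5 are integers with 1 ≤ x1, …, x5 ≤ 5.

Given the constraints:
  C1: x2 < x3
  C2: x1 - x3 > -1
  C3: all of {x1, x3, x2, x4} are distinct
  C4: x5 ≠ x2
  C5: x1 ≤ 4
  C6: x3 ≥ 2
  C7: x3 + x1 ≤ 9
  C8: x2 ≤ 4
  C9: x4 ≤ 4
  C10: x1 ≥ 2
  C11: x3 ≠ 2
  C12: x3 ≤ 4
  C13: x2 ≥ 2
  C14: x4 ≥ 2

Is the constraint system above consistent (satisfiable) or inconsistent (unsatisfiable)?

Unsatisfiable

Constraints 5, 6, 8, 9, 10, 12, 13, and 14 confine each of x1, x3, x2, x4 to the 3 values {2, …, 4}.
Constraint 3 requires all 4 of them to be distinct, but only 3 values are available — impossible by the pigeonhole principle.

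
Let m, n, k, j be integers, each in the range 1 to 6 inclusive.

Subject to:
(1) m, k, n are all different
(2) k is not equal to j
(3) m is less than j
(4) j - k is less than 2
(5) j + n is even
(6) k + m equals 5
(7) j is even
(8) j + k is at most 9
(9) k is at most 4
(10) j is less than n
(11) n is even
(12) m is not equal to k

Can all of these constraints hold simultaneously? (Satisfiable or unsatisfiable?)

Satisfiable

Take m = 2, n = 6, k = 3, j = 4. Then constraint 4: j - k = 1; constraint 6: k + m = 5, and every other listed constraint is also met.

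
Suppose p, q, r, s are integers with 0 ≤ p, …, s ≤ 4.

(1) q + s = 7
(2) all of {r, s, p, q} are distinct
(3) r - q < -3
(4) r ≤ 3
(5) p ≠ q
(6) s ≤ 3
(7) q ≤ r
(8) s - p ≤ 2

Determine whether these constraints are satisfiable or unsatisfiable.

Unsatisfiable

From constraints 4 and 7: q ≤ r ≤ 3. From constraint 6: s ≤ 3. Hence q + s ≤ 6. But constraint 1 requires q + s = 7, and 7 > 6. Contradiction.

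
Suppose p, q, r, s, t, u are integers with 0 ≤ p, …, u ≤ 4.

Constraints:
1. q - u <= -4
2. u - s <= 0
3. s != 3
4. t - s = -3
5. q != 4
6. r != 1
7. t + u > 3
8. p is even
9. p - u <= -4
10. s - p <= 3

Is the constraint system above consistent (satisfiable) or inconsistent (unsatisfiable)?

Constraints 2, 9, and 10 give p − s ≥ -3, s − u ≥ 0, u − p ≥ 4.
Adding all 3 inequalities: the left sides telescope to 0, and the right sides sum to (-3) + 0 + 4 = 1. So 0 ≥ 1, which is false.

Unsatisfiable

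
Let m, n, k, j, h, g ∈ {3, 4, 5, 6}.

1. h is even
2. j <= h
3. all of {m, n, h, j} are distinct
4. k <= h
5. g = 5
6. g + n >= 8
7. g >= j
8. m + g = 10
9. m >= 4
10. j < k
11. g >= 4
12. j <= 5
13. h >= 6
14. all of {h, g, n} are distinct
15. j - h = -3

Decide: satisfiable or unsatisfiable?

Setting (m, n, k, j, h, g) = (5, 4, 4, 3, 6, 5) satisfies everything: constraint 6: g + n = 9; constraint 8: m + g = 10, and the others follow.

Satisfiable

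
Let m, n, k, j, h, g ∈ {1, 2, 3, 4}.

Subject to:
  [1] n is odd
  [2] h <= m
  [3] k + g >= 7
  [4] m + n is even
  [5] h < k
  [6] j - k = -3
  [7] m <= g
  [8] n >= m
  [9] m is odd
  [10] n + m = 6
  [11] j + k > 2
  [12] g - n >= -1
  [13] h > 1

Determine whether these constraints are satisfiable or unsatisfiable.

One satisfying assignment is m = 3, n = 3, k = 4, j = 1, h = 3, g = 4.
For the less obvious constraints — constraint 3: k + g = 8; constraint 6: j - k = -3 — and the others hold by inspection.

Satisfiable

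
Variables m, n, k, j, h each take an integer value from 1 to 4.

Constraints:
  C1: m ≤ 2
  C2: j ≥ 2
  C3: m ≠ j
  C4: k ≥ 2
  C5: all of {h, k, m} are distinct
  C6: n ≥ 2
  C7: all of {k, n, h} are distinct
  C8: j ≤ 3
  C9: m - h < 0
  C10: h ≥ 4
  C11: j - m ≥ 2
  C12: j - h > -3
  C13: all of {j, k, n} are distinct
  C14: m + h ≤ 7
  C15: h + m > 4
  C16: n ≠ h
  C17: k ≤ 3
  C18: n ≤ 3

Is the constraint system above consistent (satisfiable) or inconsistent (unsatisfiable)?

Constraints 2, 4, 6, 8, 17, and 18 confine each of j, k, n to the 2 values {2, 3}.
Constraint 13 requires all 3 of them to be distinct, but only 2 values are available — impossible by the pigeonhole principle.

Unsatisfiable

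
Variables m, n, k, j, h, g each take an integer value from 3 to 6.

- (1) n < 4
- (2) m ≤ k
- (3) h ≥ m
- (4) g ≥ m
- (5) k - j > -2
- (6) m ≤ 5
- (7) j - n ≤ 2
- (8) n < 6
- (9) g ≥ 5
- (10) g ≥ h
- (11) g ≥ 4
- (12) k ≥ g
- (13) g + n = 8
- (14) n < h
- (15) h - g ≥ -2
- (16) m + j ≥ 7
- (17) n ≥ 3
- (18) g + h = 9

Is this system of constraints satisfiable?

Satisfiable

Try m = 3, n = 3, k = 5, j = 5, h = 4, g = 5.
Check constraint 5: k - j = 0; constraint 7: j - n = 2. The remaining constraints are straightforward to verify.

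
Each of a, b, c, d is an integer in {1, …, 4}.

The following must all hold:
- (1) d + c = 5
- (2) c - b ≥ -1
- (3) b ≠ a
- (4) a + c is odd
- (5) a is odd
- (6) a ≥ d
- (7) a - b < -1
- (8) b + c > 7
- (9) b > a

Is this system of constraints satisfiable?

The assignment a = 1, b = 4, c = 4, d = 1 works:
  constraint 1 holds since d + c = 5.
  constraint 2 holds since c - b = 0.
  constraint 7 holds since a - b = -3.
The rest check out directly.

Satisfiable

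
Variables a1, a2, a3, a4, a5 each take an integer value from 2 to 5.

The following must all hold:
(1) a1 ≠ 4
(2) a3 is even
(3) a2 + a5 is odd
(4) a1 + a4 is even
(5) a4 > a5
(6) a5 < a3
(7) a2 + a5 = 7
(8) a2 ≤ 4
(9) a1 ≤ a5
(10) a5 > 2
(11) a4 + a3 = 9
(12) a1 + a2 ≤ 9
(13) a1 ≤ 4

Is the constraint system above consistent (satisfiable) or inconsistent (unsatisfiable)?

Take a1 = 3, a2 = 4, a3 = 4, a4 = 5, a5 = 3. Then constraint 7: a2 + a5 = 7; constraint 11: a4 + a3 = 9; constraint 12: a1 + a2 = 7, and every other listed constraint is also met.

Satisfiable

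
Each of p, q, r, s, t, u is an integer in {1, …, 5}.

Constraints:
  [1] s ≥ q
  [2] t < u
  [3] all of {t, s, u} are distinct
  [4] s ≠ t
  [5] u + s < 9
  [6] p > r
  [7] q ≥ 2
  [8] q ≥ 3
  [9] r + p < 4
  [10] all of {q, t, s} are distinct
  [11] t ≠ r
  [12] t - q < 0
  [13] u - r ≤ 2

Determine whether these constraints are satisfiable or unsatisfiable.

Satisfiable

Setting (p, q, r, s, t, u) = (2, 4, 1, 5, 2, 3) satisfies everything: constraint 5: u + s = 8; constraint 9: r + p = 3; constraint 12: t - q = -2, and the others follow.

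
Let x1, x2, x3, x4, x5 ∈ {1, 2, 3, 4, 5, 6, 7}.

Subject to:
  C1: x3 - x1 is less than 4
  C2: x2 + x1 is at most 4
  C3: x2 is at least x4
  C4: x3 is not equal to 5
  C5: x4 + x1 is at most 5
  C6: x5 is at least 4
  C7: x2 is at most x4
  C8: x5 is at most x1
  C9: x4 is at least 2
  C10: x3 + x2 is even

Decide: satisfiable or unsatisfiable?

From constraints 3 and 9: x2 ≥ x4 ≥ 2. From constraints 6 and 8: x1 ≥ x5 ≥ 4. Hence x2 + x1 ≥ 6. But constraint 2 requires x2 + x1 ≤ 4, and 4 < 6. Contradiction.

Unsatisfiable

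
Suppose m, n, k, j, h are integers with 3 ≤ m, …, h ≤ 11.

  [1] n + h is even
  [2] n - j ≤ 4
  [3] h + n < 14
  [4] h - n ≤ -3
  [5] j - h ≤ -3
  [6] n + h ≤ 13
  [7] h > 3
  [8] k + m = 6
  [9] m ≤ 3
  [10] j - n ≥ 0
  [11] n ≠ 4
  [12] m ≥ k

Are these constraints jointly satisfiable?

Unsatisfiable

Constraints 2, 4, and 5 give j − n ≥ -4, n − h ≥ 3, h − j ≥ 3.
Adding all 3 inequalities: the left sides telescope to 0, and the right sides sum to (-4) + 3 + 3 = 2. So 0 ≥ 2, which is false.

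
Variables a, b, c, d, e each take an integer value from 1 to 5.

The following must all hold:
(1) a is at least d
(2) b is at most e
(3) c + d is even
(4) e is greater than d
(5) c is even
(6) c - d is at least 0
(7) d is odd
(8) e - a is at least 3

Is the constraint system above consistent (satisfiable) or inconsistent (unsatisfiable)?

Constraint 5 makes c even and constraint 7 makes d odd, so c + d must be odd. Constraint 3 says c + d is even — contradiction.

Unsatisfiable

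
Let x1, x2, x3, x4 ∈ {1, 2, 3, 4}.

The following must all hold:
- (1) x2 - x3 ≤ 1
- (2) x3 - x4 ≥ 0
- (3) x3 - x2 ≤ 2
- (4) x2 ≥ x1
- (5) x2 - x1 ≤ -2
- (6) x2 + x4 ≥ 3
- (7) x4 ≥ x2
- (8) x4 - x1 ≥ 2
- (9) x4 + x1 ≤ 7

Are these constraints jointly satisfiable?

Unsatisfiable

Constraints 2, 3, 5, and 8 give x1 − x2 ≥ 2, x2 − x3 ≥ -2, x3 − x4 ≥ 0, x4 − x1 ≥ 2.
Adding all 4 inequalities: the left sides telescope to 0, and the right sides sum to 2 + (-2) + 0 + 2 = 2. So 0 ≥ 2, which is false.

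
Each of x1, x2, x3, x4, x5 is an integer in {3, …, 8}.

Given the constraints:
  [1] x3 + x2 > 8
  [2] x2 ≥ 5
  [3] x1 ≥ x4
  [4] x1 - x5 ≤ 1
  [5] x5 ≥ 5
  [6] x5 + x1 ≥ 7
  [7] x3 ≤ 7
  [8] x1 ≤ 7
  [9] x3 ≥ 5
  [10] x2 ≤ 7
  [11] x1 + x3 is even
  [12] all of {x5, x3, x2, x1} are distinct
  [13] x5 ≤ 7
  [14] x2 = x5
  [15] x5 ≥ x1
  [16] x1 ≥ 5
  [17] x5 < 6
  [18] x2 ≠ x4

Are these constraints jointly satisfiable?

Unsatisfiable

Constraints 2, 5, 7, 8, 9, 10, 13, and 16 confine each of x5, x3, x2, x1 to the 3 values {5, …, 7}.
Constraint 12 requires all 4 of them to be distinct, but only 3 values are available — impossible by the pigeonhole principle.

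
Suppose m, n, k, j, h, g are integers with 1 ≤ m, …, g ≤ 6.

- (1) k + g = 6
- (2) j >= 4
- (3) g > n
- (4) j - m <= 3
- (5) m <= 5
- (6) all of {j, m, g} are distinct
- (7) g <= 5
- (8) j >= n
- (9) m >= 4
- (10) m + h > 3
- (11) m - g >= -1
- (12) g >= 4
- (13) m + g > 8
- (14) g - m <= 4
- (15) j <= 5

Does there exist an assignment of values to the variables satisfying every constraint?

Unsatisfiable

Constraints 2, 5, 7, 9, 12, and 15 confine each of j, m, g to the 2 values {4, 5}.
Constraint 6 requires all 3 of them to be distinct, but only 2 values are available — impossible by the pigeonhole principle.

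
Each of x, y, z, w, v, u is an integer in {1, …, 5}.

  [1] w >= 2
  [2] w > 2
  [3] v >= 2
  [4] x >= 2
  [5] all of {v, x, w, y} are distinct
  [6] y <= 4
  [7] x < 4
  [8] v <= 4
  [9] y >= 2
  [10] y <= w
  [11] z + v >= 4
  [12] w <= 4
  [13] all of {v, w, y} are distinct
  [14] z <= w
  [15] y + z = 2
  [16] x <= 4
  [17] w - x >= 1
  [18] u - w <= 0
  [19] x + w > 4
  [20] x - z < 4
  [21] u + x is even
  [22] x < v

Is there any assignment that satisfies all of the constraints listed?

Unsatisfiable

Constraints 1, 3, 4, 6, 8, 9, 12, and 16 confine each of v, x, w, y to the 3 values {2, …, 4}.
Constraint 5 requires all 4 of them to be distinct, but only 3 values are available — impossible by the pigeonhole principle.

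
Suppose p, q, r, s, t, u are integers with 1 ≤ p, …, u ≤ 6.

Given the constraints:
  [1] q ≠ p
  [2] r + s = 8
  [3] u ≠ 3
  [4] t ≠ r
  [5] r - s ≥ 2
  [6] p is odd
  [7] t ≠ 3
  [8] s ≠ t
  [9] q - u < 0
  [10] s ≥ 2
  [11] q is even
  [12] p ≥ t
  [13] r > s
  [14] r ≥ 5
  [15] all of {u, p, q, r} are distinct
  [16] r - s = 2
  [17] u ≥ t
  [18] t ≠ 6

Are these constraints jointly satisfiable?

The assignment p = 3, q = 4, r = 5, s = 3, t = 2, u = 6 works:
  constraint 2 holds since r + s = 8.
  constraint 5 holds since r - s = 2.
The rest check out directly.

Satisfiable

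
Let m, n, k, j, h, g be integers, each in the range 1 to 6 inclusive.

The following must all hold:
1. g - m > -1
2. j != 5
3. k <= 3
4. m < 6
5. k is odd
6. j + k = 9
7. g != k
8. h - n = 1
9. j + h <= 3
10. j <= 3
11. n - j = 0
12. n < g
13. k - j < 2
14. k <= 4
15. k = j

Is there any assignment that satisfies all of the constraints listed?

From constraint 10: j ≤ 3. From constraint 14: k ≤ 4. Hence j + k ≤ 7. But constraint 6 requires j + k = 9, and 9 > 7. Contradiction.

Unsatisfiable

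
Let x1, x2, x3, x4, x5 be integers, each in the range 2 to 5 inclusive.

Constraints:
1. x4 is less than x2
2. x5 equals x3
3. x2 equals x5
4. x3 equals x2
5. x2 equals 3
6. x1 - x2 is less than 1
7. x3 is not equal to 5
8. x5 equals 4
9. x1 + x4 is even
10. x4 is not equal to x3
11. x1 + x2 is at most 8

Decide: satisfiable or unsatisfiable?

Constraint 8 fixes x5 = 4 and constraint 5 fixes x2 = 3. Constraints 2 and 4 give x5 = x3 = x2, so x5 = x2. But 4 ≠ 3 — contradiction.

Unsatisfiable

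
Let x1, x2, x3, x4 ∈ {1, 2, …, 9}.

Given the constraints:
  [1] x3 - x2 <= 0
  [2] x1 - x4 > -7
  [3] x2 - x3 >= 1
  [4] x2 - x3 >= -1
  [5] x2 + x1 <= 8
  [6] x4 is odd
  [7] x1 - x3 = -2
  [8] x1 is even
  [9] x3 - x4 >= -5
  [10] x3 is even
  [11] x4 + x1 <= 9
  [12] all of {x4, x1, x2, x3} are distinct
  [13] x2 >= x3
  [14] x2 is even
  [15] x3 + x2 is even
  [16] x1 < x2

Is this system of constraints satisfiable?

Satisfiable

One satisfying assignment is x1 = 2, x2 = 6, x3 = 4, x4 = 7.
For the less obvious constraints — constraint 1: x3 - x2 = -2; constraint 2: x1 - x4 = -5; constraint 3: x2 - x3 = 2 — and the others hold by inspection.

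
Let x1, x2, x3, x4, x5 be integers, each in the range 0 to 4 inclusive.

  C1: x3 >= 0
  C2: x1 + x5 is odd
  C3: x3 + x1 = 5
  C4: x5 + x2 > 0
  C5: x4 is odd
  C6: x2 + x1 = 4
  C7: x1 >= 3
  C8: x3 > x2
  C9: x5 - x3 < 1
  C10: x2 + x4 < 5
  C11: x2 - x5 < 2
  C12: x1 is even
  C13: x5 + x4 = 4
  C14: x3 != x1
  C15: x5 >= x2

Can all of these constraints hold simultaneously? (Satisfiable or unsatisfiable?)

Satisfiable

The assignment x1 = 4, x2 = 0, x3 = 1, x4 = 3, x5 = 1 works:
  constraint 3 holds since x3 + x1 = 5.
  constraint 4 holds since x5 + x2 = 1.
  constraint 6 holds since x2 + x1 = 4.
The rest check out directly.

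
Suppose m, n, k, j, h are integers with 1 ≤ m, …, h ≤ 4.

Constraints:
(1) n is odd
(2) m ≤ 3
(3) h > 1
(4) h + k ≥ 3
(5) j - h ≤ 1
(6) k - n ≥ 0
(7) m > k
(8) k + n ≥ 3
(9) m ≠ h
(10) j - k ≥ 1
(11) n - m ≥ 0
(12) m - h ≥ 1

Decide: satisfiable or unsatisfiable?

Unsatisfiable

Constraints 5, 6, 10, 11, and 12 give h − j ≥ -1, j − k ≥ 1, k − n ≥ 0, n − m ≥ 0, m − h ≥ 1.
Adding all 5 inequalities: the left sides telescope to 0, and the right sides sum to (-1) + 1 + 0 + 0 + 1 = 1. So 0 ≥ 1, which is false.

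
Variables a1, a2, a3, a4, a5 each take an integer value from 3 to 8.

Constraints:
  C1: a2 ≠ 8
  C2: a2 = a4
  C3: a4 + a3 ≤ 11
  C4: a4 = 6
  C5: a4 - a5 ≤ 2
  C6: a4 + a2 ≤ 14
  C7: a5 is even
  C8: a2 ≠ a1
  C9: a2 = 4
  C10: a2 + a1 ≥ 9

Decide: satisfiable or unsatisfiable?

Unsatisfiable

Constraint 9 fixes a2 = 4 and constraint 4 fixes a4 = 6, but constraint 2 requires a2 = a4. Since 4 ≠ 6, contradiction.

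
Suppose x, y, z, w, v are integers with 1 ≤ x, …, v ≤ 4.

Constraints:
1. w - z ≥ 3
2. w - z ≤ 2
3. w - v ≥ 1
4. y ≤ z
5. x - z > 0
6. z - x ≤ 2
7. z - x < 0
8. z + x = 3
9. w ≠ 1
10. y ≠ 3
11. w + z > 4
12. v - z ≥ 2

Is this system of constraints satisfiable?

Constraints 2, 3, and 12 give z − w ≥ -2, w − v ≥ 1, v − z ≥ 2.
Adding all 3 inequalities: the left sides telescope to 0, and the right sides sum to (-2) + 1 + 2 = 1. So 0 ≥ 1, which is false.

Unsatisfiable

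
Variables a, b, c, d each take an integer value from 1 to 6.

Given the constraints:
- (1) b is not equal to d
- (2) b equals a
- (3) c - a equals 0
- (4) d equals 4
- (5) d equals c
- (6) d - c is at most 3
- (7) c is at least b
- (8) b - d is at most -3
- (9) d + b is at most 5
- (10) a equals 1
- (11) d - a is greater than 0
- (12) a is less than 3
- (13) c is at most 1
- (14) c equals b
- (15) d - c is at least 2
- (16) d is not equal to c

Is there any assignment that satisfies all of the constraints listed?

Constraint 4 fixes d = 4 and constraint 10 fixes a = 1. Constraints 2, 5, and 14 give d = c = b = a, so d = a. But 4 ≠ 1 — contradiction.

Unsatisfiable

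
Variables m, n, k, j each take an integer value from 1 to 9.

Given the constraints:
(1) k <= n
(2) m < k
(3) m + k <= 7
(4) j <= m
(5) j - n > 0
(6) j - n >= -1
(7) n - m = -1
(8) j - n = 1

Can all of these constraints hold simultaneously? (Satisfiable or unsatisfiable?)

Constraints 1, 2, 4, and 5 give k ≤ n, n < j, j ≤ m, m < k. Chaining: k ≤ n < j ≤ m < k, which forces k < k — impossible.

Unsatisfiable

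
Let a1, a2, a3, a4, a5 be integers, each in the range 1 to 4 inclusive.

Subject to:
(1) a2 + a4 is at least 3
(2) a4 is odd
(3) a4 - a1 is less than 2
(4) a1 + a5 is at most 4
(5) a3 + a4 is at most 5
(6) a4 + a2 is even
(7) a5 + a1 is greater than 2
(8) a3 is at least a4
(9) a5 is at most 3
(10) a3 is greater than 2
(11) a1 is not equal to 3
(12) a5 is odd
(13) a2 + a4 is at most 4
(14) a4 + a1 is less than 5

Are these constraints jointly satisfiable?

Try a1 = 2, a2 = 3, a3 = 4, a4 = 1, a5 = 1.
Check constraint 1: a2 + a4 = 4; constraint 3: a4 - a1 = -1; constraint 4: a1 + a5 = 3. The remaining constraints are straightforward to verify.

Satisfiable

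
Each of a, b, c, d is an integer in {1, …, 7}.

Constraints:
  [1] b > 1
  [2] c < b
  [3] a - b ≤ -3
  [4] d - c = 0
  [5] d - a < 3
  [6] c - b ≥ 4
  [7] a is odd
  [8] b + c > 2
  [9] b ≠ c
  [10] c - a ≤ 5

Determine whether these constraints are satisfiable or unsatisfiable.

Unsatisfiable

Constraints 3, 6, and 10 give a − c ≥ -5, c − b ≥ 4, b − a ≥ 3.
Adding all 3 inequalities: the left sides telescope to 0, and the right sides sum to (-5) + 4 + 3 = 2. So 0 ≥ 2, which is false.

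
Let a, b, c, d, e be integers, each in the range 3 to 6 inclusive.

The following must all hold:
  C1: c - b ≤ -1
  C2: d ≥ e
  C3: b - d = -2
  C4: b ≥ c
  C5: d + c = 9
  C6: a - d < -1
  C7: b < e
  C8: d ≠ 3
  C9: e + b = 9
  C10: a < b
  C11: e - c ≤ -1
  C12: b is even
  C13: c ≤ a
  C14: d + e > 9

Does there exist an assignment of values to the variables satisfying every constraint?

Unsatisfiable

Constraints 7, 10, 11, and 13 give a < b, b < e, e < c, c ≤ a. Chaining: a < b < e < c ≤ a, which forces a < a — impossible.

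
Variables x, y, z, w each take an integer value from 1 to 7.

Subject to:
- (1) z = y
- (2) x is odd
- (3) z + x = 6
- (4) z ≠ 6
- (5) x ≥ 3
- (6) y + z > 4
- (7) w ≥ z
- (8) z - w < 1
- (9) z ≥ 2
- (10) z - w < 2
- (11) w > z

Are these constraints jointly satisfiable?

Setting (x, y, z, w) = (3, 3, 3, 4) satisfies everything: constraint 3: z + x = 6; constraint 6: y + z = 6; constraint 8: z - w = -1, and the others follow.

Satisfiable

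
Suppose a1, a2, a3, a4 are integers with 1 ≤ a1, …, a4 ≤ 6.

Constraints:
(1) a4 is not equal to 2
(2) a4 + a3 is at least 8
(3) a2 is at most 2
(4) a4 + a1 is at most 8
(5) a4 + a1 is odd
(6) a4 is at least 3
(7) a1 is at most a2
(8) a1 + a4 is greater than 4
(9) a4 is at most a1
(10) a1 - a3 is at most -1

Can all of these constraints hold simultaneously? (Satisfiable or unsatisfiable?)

Unsatisfiable

From constraints 6 and 9: a1 ≥ a4 and a4 ≥ 3, so a1 ≥ 3. From constraints 3 and 7: a1 ≤ a2 and a2 ≤ 2, so a1 ≤ 2. But 2 < 3, so no value of a1 works.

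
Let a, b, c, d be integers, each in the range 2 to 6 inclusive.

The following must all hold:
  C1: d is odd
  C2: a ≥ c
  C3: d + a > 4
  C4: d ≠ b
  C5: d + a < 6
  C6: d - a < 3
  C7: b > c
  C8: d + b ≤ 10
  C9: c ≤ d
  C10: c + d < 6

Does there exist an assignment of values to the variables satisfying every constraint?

Satisfiable

Try a = 2, b = 5, c = 2, d = 3.
Check constraint 3: d + a = 5; constraint 5: d + a = 5; constraint 6: d - a = 1. The remaining constraints are straightforward to verify.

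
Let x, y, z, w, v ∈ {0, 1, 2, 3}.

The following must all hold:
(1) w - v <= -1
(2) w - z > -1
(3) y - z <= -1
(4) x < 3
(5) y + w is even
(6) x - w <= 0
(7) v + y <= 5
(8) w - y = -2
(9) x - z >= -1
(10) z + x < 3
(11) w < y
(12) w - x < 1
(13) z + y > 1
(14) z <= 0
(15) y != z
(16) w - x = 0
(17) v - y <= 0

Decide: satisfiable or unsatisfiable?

Unsatisfiable

Constraints 1, 3, 6, 9, and 17 give y − v ≥ 0, v − w ≥ 1, w − x ≥ 0, x − z ≥ -1, z − y ≥ 1.
Adding all 5 inequalities: the left sides telescope to 0, and the right sides sum to 0 + 1 + 0 + (-1) + 1 = 1. So 0 ≥ 1, which is false.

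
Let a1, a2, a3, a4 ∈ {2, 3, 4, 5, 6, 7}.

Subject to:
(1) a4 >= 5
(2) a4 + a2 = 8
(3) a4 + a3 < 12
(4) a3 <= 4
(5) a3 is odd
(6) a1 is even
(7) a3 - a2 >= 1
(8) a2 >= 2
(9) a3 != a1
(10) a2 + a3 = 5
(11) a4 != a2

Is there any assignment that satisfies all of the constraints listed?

Setting (a1, a2, a3, a4) = (6, 2, 3, 6) satisfies everything: constraint 2: a4 + a2 = 8; constraint 3: a4 + a3 = 9, and the others follow.

Satisfiable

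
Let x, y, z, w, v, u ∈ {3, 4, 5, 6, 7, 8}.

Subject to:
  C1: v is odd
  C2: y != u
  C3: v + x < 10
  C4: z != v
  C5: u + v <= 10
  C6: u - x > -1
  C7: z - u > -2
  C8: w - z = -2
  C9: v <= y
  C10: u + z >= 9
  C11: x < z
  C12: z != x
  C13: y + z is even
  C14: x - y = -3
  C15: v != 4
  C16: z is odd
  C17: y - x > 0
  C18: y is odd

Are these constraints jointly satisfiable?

The assignment x = 4, y = 7, z = 5, w = 3, v = 3, u = 4 works:
  constraint 3 holds since v + x = 7.
  constraint 5 holds since u + v = 7.
The rest check out directly.

Satisfiable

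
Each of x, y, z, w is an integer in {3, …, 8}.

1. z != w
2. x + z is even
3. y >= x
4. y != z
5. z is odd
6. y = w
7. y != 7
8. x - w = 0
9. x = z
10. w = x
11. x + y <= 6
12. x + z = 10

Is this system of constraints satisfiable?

From constraints 6, 9, and 10, y = w = x = z, so y = z. But constraint 4 says y ≠ z. Contradiction.

Unsatisfiable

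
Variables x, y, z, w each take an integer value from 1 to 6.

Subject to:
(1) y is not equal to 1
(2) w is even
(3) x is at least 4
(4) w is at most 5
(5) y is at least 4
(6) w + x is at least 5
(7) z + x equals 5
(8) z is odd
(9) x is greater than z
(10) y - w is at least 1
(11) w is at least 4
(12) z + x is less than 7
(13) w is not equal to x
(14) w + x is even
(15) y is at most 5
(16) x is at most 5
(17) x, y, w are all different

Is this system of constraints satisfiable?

Constraints 3, 4, 5, 11, 15, and 16 confine each of x, y, w to the 2 values {4, 5}.
Constraint 17 requires all 3 of them to be distinct, but only 2 values are available — impossible by the pigeonhole principle.

Unsatisfiable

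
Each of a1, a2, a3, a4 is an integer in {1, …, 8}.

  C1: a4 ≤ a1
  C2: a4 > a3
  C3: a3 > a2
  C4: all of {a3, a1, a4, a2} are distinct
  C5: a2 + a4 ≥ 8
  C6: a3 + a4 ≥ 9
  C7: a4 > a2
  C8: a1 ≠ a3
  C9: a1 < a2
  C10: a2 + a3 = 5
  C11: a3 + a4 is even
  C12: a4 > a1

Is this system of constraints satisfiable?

Unsatisfiable

Constraints 1, 2, 3, and 9 give a1 < a2, a2 < a3, a3 < a4, a4 ≤ a1. Chaining: a1 < a2 < a3 < a4 ≤ a1, which forces a1 < a1 — impossible.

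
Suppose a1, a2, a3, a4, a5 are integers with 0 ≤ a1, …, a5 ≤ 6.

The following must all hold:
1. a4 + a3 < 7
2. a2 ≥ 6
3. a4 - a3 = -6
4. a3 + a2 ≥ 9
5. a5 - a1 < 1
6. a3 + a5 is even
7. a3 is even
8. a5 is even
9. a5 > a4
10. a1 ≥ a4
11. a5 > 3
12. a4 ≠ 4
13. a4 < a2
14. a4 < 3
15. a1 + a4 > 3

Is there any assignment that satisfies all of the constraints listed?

Satisfiable

Setting (a1, a2, a3, a4, a5) = (4, 6, 6, 0, 4) satisfies everything: constraint 1: a4 + a3 = 6; constraint 3: a4 - a3 = -6, and the others follow.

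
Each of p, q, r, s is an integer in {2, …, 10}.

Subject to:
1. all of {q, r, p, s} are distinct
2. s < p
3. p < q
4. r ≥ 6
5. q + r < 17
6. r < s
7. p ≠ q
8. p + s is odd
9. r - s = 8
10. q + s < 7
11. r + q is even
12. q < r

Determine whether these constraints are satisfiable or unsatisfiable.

Unsatisfiable

Constraints 2, 3, 6, and 12 give r < s, s < p, p < q, q < r. Chaining: r < s < p < q < r, which forces r < r — impossible.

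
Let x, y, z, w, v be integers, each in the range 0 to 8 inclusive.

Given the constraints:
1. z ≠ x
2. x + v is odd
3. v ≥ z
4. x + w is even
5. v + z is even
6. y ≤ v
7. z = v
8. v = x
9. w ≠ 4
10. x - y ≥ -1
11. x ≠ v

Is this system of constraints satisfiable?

Unsatisfiable

From constraints 7 and 8, z = v = x, so z = x. But constraint 1 says z ≠ x. Contradiction.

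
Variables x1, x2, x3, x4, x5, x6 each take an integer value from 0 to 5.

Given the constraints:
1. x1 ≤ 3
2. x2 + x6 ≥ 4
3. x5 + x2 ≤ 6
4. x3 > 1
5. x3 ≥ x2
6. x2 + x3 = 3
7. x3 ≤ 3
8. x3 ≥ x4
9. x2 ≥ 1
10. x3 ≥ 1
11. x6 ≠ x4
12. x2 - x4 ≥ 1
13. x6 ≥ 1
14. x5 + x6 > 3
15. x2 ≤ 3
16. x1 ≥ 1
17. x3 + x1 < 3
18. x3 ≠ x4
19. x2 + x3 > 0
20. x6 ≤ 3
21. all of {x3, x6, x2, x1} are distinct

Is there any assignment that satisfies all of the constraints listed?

Constraints 1, 7, 9, 10, 13, 15, 16, and 20 confine each of x3, x6, x2, x1 to the 3 values {1, …, 3}.
Constraint 21 requires all 4 of them to be distinct, but only 3 values are available — impossible by the pigeonhole principle.

Unsatisfiable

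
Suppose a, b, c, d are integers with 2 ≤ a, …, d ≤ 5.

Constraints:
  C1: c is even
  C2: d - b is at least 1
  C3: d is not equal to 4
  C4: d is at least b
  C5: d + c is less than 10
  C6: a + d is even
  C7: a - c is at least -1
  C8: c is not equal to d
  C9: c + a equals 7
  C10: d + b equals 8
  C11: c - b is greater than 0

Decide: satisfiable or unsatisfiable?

Try a = 3, b = 3, c = 4, d = 5.
Check constraint 2: d - b = 2; constraint 5: d + c = 9; constraint 7: a - c = -1. The remaining constraints are straightforward to verify.

Satisfiable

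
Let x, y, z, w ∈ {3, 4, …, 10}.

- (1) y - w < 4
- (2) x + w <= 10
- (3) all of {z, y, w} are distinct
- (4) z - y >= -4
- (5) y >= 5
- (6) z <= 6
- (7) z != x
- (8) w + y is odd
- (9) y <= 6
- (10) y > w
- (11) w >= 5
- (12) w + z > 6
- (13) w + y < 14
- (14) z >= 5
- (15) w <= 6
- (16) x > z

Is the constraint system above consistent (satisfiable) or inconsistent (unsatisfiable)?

Constraints 5, 6, 9, 11, 14, and 15 confine each of z, y, w to the 2 values {5, 6}.
Constraint 3 requires all 3 of them to be distinct, but only 2 values are available — impossible by the pigeonhole principle.

Unsatisfiable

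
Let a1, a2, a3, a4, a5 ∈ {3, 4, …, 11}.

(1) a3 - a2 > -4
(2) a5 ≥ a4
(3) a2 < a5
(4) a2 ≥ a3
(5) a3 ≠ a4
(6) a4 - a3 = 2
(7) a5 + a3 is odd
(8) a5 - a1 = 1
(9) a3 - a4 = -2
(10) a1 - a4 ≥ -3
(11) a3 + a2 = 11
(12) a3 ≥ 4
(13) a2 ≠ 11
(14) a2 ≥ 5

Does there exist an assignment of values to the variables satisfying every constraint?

Setting (a1, a2, a3, a4, a5) = (7, 6, 5, 7, 8) satisfies everything: constraint 1: a3 - a2 = -1; constraint 6: a4 - a3 = 2, and the others follow.

Satisfiable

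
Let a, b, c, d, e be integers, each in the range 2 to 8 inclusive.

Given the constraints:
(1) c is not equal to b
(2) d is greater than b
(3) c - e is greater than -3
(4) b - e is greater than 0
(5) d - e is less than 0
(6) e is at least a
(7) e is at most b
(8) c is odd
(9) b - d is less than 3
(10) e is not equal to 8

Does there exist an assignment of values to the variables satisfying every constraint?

Unsatisfiable

Constraints 2, 4, and 5 give d < e, e < b, b < d. Chaining: d < e < b < d, which forces d < d — impossible.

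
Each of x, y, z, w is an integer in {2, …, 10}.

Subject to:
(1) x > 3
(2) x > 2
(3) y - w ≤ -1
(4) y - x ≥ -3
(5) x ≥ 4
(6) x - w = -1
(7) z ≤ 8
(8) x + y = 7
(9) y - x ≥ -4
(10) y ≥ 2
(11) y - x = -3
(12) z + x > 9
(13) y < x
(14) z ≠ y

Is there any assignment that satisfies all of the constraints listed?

Satisfiable

Setting (x, y, z, w) = (5, 2, 5, 6) satisfies everything: constraint 3: y - w = -4; constraint 4: y - x = -3; constraint 6: x - w = -1, and the others follow.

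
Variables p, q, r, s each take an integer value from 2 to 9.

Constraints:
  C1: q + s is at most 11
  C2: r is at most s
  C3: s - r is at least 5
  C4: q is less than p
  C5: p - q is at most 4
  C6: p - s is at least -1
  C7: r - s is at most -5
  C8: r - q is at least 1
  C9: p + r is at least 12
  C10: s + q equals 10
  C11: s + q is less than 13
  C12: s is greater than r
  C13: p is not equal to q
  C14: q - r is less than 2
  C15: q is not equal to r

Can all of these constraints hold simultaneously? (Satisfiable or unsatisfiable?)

Constraints 3, 5, 6, and 8 give r − q ≥ 1, q − p ≥ -4, p − s ≥ -1, s − r ≥ 5.
Adding all 4 inequalities: the left sides telescope to 0, and the right sides sum to 1 + (-4) + (-1) + 5 = 1. So 0 ≥ 1, which is false.

Unsatisfiable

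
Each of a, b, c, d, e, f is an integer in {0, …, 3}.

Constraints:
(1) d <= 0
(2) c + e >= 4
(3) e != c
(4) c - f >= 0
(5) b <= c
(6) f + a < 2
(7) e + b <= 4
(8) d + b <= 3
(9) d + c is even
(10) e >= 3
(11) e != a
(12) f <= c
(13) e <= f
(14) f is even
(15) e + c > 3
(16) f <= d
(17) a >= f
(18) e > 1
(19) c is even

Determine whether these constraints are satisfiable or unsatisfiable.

From constraints 10 and 13: f ≥ e and e ≥ 3, so f ≥ 3. From constraints 1 and 16: f ≤ d and d ≤ 0, so f ≤ 0. But 0 < 3, so no value of f works.

Unsatisfiable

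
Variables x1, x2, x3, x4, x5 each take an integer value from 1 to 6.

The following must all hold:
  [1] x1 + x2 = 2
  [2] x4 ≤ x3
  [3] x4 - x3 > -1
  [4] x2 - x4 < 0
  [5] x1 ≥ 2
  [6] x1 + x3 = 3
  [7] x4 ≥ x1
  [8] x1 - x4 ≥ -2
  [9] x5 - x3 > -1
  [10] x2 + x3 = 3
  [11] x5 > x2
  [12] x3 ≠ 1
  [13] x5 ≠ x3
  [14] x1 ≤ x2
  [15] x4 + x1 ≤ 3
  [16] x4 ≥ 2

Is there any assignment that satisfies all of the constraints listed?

Unsatisfiable

From constraints 5 and 14: x2 ≥ x1 ≥ 2. From constraints 2 and 16: x3 ≥ x4 ≥ 2. Hence x2 + x3 ≥ 4. But constraint 10 requires x2 + x3 = 3, and 3 < 4. Contradiction.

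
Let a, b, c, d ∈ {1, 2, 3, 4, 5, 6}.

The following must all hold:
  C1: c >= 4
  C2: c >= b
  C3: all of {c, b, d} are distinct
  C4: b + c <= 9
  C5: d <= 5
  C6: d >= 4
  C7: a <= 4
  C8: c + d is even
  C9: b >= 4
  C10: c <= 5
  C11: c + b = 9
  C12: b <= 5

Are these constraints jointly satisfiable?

Constraints 1, 5, 6, 9, 10, and 12 confine each of c, b, d to the 2 values {4, 5}.
Constraint 3 requires all 3 of them to be distinct, but only 2 values are available — impossible by the pigeonhole principle.

Unsatisfiable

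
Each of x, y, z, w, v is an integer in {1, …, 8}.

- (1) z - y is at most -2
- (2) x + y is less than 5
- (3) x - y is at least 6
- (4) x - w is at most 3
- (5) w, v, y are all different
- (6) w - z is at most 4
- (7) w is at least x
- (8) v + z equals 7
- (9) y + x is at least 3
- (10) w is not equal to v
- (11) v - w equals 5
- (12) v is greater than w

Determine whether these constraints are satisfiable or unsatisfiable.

Unsatisfiable

Constraints 1, 3, 4, and 6 give y − z ≥ 2, z − w ≥ -4, w − x ≥ -3, x − y ≥ 6.
Adding all 4 inequalities: the left sides telescope to 0, and the right sides sum to 2 + (-4) + (-3) + 6 = 1. So 0 ≥ 1, which is false.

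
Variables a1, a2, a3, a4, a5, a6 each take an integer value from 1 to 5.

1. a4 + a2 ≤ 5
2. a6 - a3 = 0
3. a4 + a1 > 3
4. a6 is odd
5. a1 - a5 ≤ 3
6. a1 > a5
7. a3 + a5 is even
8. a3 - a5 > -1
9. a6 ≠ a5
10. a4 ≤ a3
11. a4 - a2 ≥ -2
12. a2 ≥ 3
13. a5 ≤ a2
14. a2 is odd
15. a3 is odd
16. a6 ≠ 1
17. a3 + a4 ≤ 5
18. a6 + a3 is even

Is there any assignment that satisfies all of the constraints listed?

Satisfiable

Try a1 = 3, a2 = 3, a3 = 3, a4 = 2, a5 = 1, a6 = 3.
Check constraint 1: a4 + a2 = 5; constraint 2: a6 - a3 = 0; constraint 3: a4 + a1 = 5. The remaining constraints are straightforward to verify.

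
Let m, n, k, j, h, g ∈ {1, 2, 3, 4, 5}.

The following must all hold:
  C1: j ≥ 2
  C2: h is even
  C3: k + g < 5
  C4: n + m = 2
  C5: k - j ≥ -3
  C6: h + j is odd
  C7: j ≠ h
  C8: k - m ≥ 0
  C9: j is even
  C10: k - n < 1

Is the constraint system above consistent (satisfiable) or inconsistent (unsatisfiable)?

Constraint 2 makes h even and constraint 9 makes j even, so h + j must be even. Constraint 6 says h + j is odd — contradiction.

Unsatisfiable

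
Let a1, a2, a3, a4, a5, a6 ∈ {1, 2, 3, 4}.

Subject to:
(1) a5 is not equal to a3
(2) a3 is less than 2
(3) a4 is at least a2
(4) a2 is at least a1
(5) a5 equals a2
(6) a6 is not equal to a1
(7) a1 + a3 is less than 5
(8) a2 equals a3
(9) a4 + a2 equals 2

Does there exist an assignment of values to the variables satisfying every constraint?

From constraints 5 and 8, a5 = a2 = a3, so a5 = a3. But constraint 1 says a5 ≠ a3. Contradiction.

Unsatisfiable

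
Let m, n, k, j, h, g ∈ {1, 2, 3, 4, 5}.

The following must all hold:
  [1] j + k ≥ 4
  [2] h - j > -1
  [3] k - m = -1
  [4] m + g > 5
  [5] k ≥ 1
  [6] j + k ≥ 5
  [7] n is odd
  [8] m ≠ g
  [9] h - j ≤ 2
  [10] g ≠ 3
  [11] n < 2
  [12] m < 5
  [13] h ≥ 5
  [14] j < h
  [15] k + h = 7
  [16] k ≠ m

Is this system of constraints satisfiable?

One satisfying assignment is m = 3, n = 1, k = 2, j = 4, h = 5, g = 4.
For the less obvious constraints — constraint 1: j + k = 6; constraint 2: h - j = 1; constraint 3: k - m = -1 — and the others hold by inspection.

Satisfiable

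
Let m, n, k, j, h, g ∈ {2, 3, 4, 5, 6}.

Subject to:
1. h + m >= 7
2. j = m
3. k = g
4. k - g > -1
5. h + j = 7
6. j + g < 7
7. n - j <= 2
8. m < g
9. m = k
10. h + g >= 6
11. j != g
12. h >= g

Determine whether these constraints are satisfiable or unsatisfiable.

From constraints 2, 3, and 9, j = m = k = g, so j = g. But constraint 11 says j ≠ g. Contradiction.

Unsatisfiable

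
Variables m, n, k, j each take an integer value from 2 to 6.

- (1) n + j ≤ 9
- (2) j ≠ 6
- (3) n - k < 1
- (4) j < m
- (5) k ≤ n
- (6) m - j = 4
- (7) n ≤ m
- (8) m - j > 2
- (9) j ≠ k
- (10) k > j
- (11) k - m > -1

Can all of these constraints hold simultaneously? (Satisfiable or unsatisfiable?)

Satisfiable

Try m = 6, n = 6, k = 6, j = 2.
Check constraint 1: n + j = 8; constraint 3: n - k = 0. The remaining constraints are straightforward to verify.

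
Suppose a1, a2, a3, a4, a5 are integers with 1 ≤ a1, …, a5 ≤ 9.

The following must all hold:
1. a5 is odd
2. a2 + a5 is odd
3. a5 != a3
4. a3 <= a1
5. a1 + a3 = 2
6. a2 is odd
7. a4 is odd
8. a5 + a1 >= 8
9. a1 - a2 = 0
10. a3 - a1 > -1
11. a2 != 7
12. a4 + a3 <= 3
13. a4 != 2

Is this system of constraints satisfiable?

Constraint 6 makes a2 odd and constraint 1 makes a5 odd, so a2 + a5 must be even. Constraint 2 says a2 + a5 is odd — contradiction.

Unsatisfiable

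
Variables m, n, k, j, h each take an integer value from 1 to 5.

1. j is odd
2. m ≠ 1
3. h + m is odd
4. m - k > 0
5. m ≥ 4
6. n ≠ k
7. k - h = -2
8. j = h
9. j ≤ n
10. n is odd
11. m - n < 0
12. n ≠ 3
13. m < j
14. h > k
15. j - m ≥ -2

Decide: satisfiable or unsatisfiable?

Satisfiable

Setting (m, n, k, j, h) = (4, 5, 3, 5, 5) satisfies everything: constraint 4: m - k = 1; constraint 7: k - h = -2, and the others follow.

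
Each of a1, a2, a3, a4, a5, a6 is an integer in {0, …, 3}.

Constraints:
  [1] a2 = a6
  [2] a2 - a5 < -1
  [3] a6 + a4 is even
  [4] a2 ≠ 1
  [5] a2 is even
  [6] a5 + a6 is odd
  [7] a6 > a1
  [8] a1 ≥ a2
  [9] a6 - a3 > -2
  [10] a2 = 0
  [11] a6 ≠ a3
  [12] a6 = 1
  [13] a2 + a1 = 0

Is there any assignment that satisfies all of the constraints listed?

Unsatisfiable

Constraint 10 fixes a2 = 0 and constraint 12 fixes a6 = 1, but constraint 1 requires a2 = a6. Since 0 ≠ 1, contradiction.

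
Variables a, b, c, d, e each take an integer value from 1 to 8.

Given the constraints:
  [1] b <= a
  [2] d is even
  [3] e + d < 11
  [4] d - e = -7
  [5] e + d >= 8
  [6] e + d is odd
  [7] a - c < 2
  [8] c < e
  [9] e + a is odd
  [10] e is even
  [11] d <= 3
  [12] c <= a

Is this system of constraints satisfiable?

Unsatisfiable

Constraint 10 makes e even and constraint 2 makes d even, so e + d must be even. Constraint 6 says e + d is odd — contradiction.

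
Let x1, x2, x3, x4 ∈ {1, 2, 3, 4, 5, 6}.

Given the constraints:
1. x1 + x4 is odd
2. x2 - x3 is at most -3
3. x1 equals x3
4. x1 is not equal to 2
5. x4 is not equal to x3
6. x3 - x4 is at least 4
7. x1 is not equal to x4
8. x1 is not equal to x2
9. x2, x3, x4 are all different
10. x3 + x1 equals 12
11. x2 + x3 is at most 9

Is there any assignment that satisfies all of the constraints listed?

Satisfiable

One satisfying assignment is x1 = 6, x2 = 3, x3 = 6, x4 = 1.
For the less obvious constraints — constraint 2: x2 - x3 = -3; constraint 6: x3 - x4 = 5; constraint 10: x3 + x1 = 12 — and the others hold by inspection.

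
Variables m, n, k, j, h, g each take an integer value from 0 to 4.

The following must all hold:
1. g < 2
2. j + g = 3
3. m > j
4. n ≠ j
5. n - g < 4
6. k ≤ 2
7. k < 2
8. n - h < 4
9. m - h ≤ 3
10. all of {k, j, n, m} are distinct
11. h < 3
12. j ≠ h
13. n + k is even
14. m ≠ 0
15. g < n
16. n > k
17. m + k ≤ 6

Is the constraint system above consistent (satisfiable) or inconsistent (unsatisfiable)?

Try m = 3, n = 4, k = 0, j = 2, h = 1, g = 1.
Check constraint 2: j + g = 3; constraint 5: n - g = 3; constraint 8: n - h = 3. The remaining constraints are straightforward to verify.

Satisfiable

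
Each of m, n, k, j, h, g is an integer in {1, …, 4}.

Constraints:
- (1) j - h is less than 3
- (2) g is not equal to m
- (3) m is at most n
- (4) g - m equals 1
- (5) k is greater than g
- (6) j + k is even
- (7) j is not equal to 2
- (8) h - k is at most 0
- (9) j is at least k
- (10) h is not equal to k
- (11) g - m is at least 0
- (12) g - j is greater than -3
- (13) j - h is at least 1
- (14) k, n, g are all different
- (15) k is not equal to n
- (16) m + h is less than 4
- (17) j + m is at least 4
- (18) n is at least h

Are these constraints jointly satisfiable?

Setting (m, n, k, j, h, g) = (1, 1, 3, 3, 1, 2) satisfies everything: constraint 1: j - h = 2; constraint 4: g - m = 1; constraint 8: h - k = -2, and the others follow.

Satisfiable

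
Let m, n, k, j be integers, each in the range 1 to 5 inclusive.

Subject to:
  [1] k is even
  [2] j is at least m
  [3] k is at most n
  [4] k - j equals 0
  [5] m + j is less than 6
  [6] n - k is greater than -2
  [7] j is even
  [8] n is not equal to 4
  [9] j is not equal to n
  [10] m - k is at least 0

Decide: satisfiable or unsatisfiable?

Satisfiable

Try m = 2, n = 3, k = 2, j = 2.
Check constraint 4: k - j = 0; constraint 5: m + j = 4; constraint 6: n - k = 1. The remaining constraints are straightforward to verify.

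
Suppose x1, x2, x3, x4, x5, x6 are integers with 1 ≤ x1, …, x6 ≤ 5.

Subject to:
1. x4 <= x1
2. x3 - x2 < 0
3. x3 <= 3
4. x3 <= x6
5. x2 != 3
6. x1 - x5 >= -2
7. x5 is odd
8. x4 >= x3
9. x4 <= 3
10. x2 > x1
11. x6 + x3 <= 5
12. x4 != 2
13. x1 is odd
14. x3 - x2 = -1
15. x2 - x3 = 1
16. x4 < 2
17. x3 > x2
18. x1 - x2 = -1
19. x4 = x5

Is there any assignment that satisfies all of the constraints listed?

Constraints 1, 8, 10, and 17 give x4 ≤ x1, x1 < x2, x2 < x3, x3 ≤ x4. Chaining: x4 ≤ x1 < x2 < x3 ≤ x4, which forces x4 < x4 — impossible.

Unsatisfiable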